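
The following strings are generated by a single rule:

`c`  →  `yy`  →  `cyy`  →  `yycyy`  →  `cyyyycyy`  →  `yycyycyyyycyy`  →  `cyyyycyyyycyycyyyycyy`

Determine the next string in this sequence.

yycyycyyyycyycyyyycyyyycyycyyyycyy

From term 3 onward, concatenate the second-to-last term with the last: c·yy = cyy, yy·cyy = yycyy, …
Continuing: yycyycyyyycyy · cyyyycyyyycyycyyyycyy gives term 8.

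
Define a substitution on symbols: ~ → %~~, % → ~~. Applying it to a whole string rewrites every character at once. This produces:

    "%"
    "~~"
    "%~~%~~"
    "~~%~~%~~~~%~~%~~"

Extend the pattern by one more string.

%~~%~~~~%~~%~~~~%~~%~~%~~%~~~~%~~%~~~~%~~%~~

φ(~~%~~%~~~~%~~%~~) expands symbol-by-symbol to %~~ %~~ ~~ %~~ %~~ ~~ %~~ %~~ %~~ %~~ ~~ %~~ %~~ ~~ %~~ %~~; joining the 16 pieces gives the next term.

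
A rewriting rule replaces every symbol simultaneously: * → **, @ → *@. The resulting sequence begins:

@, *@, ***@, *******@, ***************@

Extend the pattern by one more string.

φ(***************@) expands symbol-by-symbol to ** ** ** ** ** ** ** ** ** ** ** ** ** ** ** *@; joining the 16 pieces gives the next term.

*******************************@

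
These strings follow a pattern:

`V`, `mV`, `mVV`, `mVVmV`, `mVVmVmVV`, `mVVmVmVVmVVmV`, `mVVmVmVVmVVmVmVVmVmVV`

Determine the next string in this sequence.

Each term (from the third on) is the previous term followed by the one before it: term 3 = mV·V = mVV.
Continuing: mVVmVmVVmVVmVmVVmVmVV · mVVmVmVVmVVmV gives term 8.

mVVmVmVVmVVmVmVVmVmVVmVVmVmVVmVVmV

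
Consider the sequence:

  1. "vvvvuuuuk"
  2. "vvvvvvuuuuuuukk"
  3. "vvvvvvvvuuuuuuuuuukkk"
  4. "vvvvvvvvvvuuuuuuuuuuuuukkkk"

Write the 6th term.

The n-th term is 2n+2 v's then 3n+1 u's then n k's (n = 1, 2, …).
At n = 6 the blocks have lengths 14, 19, 6.

vvvvvvvvvvvvvvuuuuuuuuuuuuuuuuuuukkkkkk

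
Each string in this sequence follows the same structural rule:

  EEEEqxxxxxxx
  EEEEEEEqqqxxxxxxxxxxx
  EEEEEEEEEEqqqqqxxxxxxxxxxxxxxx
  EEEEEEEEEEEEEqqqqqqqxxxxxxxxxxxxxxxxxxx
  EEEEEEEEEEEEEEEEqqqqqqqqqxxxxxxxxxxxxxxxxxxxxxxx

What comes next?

Reading off run lengths: E runs 4, 7, 10, 13, 16; q runs 1, 3, 5, 7, 9; x runs 7, 11, 15, 19, 23 — each is linear in n (n = 1, 2, …).
At n = 6 the blocks have lengths 19, 11, 27.

EEEEEEEEEEEEEEEEEEEqqqqqqqqqqqxxxxxxxxxxxxxxxxxxxxxxxxxxx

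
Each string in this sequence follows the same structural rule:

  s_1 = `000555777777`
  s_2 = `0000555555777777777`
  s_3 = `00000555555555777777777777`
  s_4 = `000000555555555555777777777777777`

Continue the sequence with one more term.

The n-th term is n+2 0's then 3n 5's then 3n+3 7's (n = 1, 2, …).
Setting n = 5 gives 7, 15, 18 characters in each block.

0000000555555555555555777777777777777777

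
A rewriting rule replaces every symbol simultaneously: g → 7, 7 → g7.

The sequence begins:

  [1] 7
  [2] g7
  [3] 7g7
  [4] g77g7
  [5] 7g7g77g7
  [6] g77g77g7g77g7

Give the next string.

Replace each of the 13 characters of g77g77g7g77g7 in place — 7 g7 g7 7 g7 g7 7 g7 7 g7 g7 7 g7 — and concatenate.

7g7g77g7g77g77g7g77g7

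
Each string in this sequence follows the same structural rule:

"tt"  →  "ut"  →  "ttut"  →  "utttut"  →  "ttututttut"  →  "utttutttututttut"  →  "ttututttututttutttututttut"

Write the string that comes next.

From term 3 onward, concatenate the second-to-last term with the last: tt·ut = ttut, ut·ttut = utttut, …
The next term joins utttutttututttut and ttututttututttutttututttut.

utttutttututttutttututttututttutttututttut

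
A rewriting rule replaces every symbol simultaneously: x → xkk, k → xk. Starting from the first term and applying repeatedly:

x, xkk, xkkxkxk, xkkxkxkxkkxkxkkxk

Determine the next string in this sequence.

Rewriting the 17 symbols of xkkxkxkxkkxkxkkxk one by one yields xkk xk xk xkk xk xkk xk xkk xk xk xkk xk xkk xk xk xkk xk; concatenated:

xkkxkxkxkkxkxkkxkxkkxkxkxkkxkxkkxkxkxkkxk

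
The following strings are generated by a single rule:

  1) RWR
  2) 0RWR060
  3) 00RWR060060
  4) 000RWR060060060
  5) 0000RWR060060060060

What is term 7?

Each term wraps the previous one in 0 on the left and 060 on the right.
From 0000RWR060060060060, 2 further steps: 0000RWR060060060060 → 00000RWR060060060060060 → (answer).

000000RWR060060060060060060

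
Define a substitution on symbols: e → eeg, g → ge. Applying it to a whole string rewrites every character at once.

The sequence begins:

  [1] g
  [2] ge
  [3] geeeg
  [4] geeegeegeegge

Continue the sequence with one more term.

Replace each of the 13 characters of geeegeegeegge in place — ge eeg eeg eeg ge eeg eeg ge eeg eeg ge ge eeg — and concatenate.

geeegeegeeggeeegeeggeeegeeggegeeeg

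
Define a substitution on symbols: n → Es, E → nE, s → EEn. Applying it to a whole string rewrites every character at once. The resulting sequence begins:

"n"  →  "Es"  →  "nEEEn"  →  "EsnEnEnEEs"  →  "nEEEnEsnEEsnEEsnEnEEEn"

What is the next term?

Rewriting the 22 symbols of nEEEnEsnEEsnEEsnEnEEEn one by one yields Es nE nE nE Es nE EEn Es nE nE EEn Es nE nE EEn Es nE Es nE nE nE Es; concatenated:

EsnEnEnEEsnEEEnEsnEnEEEnEsnEnEEEnEsnEEsnEnEnEEs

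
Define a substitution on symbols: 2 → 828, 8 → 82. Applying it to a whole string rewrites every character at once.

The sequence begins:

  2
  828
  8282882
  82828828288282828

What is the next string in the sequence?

Replace each of the 17 characters of 82828828288282828 in place — 82 828 82 828 82 82 828 82 828 82 82 828 82 828 82 828 82 — and concatenate.

82828828288282828828288282828828288282882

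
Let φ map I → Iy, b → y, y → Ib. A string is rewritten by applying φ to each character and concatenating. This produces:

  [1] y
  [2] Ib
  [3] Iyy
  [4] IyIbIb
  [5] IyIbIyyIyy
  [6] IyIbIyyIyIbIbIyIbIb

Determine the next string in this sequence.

IyIbIyyIyIbIbIyIbIyyIyyIyIbIyyIyy

Applying the rule to each of the 19 symbols of IyIbIyyIyIbIbIyIbIb gives the pieces Iy Ib Iy y Iy Ib Ib Iy Ib Iy y Iy y Iy Ib Iy y Iy y, which concatenate to the answer.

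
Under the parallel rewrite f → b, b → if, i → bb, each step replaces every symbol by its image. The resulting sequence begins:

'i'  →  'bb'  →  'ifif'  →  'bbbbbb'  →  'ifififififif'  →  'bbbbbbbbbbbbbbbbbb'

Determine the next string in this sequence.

Rewriting the 18 symbols of bbbbbbbbbbbbbbbbbb one by one yields if if if if if if if if if if if if if if if if if if; concatenated:

ifififififififififififififififififif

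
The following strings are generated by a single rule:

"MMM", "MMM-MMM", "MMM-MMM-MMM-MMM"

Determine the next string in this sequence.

Each string is two copies of the previous one joined by '-'.
So the next term is two copies of MMM-MMM-MMM-MMM with '-' between the halves.

MMM-MMM-MMM-MMM-MMM-MMM-MMM-MMM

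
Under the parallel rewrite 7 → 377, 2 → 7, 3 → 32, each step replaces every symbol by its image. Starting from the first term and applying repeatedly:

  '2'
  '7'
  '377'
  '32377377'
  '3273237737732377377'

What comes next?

Rewriting the 19 symbols of 3273237737732377377 one by one yields 32 7 377 32 7 32 377 377 32 377 377 32 7 32 377 377 32 377 377; concatenated:

32737732732377377323773773273237737732377377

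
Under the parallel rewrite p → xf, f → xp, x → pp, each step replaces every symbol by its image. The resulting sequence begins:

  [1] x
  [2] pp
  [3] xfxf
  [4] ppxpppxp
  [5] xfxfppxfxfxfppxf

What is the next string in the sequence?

Applying the rule to each of the 16 symbols of xfxfppxfxfxfppxf gives the pieces pp xp pp xp xf xf pp xp pp xp pp xp xf xf pp xp, which concatenate to the answer.

ppxpppxpxfxfppxpppxpppxpxfxfppxp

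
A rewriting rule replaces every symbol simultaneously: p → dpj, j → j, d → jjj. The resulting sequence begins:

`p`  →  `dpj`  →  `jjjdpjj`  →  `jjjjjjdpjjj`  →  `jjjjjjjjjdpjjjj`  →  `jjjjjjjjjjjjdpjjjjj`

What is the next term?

Replace each of the 19 characters of jjjjjjjjjjjjdpjjjjj in place — j j j j j j j j j j j j jjj dpj j j j j j — and concatenate.

jjjjjjjjjjjjjjjdpjjjjjj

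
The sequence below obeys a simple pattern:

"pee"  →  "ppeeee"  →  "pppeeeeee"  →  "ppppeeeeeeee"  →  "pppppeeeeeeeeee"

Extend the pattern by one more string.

ppppppeeeeeeeeeeee

Reading off run lengths: p runs 1, 2, 3, 4, 5; e runs 2, 4, 6, 8, 10 — each is linear in n (n = 1, 2, …).
For the next term, n = 6, so the run lengths are 6, 12.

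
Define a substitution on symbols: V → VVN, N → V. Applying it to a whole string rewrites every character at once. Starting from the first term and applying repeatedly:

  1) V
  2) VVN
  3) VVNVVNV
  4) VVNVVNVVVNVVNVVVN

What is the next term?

Applying the rule to each of the 17 symbols of VVNVVNVVVNVVNVVVN gives the pieces VVN VVN V VVN VVN V VVN VVN VVN V VVN VVN V VVN VVN VVN V, which concatenate to the answer.

VVNVVNVVVNVVNVVVNVVNVVNVVVNVVNVVVNVVNVVNV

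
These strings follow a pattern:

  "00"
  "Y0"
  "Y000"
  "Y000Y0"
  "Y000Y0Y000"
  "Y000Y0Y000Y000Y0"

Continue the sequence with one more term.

Y000Y0Y000Y000Y0Y000Y0Y000

From term 3 onward, concatenate the last term with the second-to-last: Y0·00 = Y000, Y000·Y0 = Y000Y0, …
So term 7 is Y000Y0Y000Y000Y0·Y000Y0Y000.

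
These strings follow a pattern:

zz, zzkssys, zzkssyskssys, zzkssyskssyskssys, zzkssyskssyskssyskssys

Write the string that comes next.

The strings grow by a fixed suffix kssys each time.
Applying this once more to zzkssyskssyskssyskssys:

zzkssyskssyskssyskssyskssys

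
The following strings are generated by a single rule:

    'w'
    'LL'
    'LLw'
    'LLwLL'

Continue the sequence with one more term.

LLwLLLLw

From term 3 onward, concatenate the last term with the second-to-last: LL·w = LLw, LLw·LL = LLwLL, …
Continuing: LLwLL · LLw gives term 5.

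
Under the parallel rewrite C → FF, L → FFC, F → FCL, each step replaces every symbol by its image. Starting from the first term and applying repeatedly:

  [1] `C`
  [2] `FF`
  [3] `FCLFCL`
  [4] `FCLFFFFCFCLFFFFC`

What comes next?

Rewriting the 16 symbols of FCLFFFFCFCLFFFFC one by one yields FCL FF FFC FCL FCL FCL FCL FF FCL FF FFC FCL FCL FCL FCL FF; concatenated:

FCLFFFFCFCLFCLFCLFCLFFFCLFFFFCFCLFCLFCLFCLFF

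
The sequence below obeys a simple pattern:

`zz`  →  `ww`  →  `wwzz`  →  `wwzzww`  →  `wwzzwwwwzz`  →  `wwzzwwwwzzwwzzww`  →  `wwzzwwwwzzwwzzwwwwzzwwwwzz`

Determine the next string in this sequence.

From term 3 onward, concatenate the last term with the second-to-last: ww·zz = wwzz, wwzz·ww = wwzzww, …
Continuing: wwzzwwwwzzwwzzwwwwzzwwwwzz · wwzzwwwwzzwwzzww gives term 8.

wwzzwwwwzzwwzzwwwwzzwwwwzzwwzzwwwwzzwwzzww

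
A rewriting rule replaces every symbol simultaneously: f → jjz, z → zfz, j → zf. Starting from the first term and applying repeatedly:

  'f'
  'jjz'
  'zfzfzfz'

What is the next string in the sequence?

zfzjjzzfzjjzzfzjjzzfz

Apply φ to zfzfzfz symbol by symbol: z→zfz, f→jjz, z→zfz, f→jjz, z→zfz, f→jjz, z→zfz; joined: zfz jjz zfz jjz zfz jjz zfz.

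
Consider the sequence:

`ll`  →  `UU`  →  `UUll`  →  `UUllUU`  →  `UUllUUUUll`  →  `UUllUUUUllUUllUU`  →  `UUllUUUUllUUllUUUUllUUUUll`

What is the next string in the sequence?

UUllUUUUllUUllUUUUllUUUUllUUllUUUUllUUllUU

From term 3 onward, concatenate the last term with the second-to-last: UU·ll = UUll, UUll·UU = UUllUU, …
The next term joins UUllUUUUllUUllUUUUllUUUUll and UUllUUUUllUUllUU.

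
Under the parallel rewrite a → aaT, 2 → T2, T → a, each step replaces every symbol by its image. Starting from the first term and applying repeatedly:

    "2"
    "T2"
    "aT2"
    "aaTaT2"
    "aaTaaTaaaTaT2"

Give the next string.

Rewriting the 13 symbols of aaTaaTaaaTaT2 one by one yields aaT aaT a aaT aaT a aaT aaT aaT a aaT a T2; concatenated:

aaTaaTaaaTaaTaaaTaaTaaTaaaTaT2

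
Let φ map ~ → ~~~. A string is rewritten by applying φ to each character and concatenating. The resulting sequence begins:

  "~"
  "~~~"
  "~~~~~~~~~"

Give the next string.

Apply φ to ~~~~~~~~~ symbol by symbol: ~→~~~, ~→~~~, ~→~~~, ~→~~~, ~→~~~, ~→~~~, ~→~~~, ~→~~~, ~→~~~; joined: ~~~ ~~~ ~~~ ~~~ ~~~ ~~~ ~~~ ~~~ ~~~.

~~~~~~~~~~~~~~~~~~~~~~~~~~~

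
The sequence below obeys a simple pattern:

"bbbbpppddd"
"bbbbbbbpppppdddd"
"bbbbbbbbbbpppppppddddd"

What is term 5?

bbbbbbbbbbbbbbbbpppppppppppddddddd

The n-th term is 3n+1 b's then 2n+1 p's then n+2 d's (n = 1, 2, …).
At n = 5 the blocks have lengths 16, 11, 7.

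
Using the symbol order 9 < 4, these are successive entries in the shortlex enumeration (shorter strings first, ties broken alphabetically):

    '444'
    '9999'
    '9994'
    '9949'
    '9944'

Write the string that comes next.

The successor of 9944 increments the rightmost position that isn't already 4 and resets every position after it to 9.

9499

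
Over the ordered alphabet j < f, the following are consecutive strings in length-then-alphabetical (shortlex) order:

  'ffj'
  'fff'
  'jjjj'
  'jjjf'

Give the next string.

Treat jjjf as a base-2 numeral over the given alphabet and add one, carrying through any trailing f's.

jjfj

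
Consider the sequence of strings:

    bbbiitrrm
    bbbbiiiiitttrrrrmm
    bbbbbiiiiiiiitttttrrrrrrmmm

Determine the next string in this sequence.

Each string has the form b^{n+2} i^{3n-1} t^{2n-1} r^{2n} m^{n} (n = 1, 2, …).
At n = 4 the blocks have lengths 6, 11, 7, 8, 4.

bbbbbbiiiiiiiiiiitttttttrrrrrrrrmmmm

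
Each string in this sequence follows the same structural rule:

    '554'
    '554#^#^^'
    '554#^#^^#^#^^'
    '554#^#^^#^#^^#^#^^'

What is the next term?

554#^#^^#^#^^#^#^^#^#^^

The strings grow by a fixed suffix #^#^^ each time.
One more step from 554#^#^^#^#^^#^#^^ gives the answer.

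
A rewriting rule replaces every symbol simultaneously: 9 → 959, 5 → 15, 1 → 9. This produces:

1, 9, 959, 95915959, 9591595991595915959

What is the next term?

95915959915959159599599159591595991595915959

φ(9591595991595915959) expands symbol-by-symbol to 959 15 959 9 15 959 15 959 959 9 15 959 15 959 9 15 959 15 959; joining the 19 pieces gives the next term.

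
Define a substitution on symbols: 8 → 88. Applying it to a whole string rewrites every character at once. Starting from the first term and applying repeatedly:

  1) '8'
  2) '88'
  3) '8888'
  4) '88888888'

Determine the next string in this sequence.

8888888888888888

Rewriting each symbol of 88888888: 8→88, 8→88, 8→88, 8→88, 8→88, 8→88, 8→88, 8→88, which concatenates to 88 88 88 88 88 88 88 88.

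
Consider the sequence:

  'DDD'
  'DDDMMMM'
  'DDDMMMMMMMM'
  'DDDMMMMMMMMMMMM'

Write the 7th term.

The strings grow by a fixed suffix MMMM each time.
From DDDMMMMMMMMMMMM, 3 further steps: DDDMMMMMMMMMMMM → DDDMMMMMMMMMMMMMMMM → DDDMMMMMMMMMMMMMMMMMMMM → (answer).

DDDMMMMMMMMMMMMMMMMMMMMMMMM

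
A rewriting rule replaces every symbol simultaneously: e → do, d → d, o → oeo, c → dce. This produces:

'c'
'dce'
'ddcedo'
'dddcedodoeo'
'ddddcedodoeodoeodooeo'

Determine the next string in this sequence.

φ(ddddcedodoeodoeodooeo) expands symbol-by-symbol to d d d d dce do d oeo d oeo do oeo d oeo do oeo d oeo oeo do oeo; joining the 21 pieces gives the next term.

dddddcedodoeodoeodooeodoeodooeodoeooeodooeo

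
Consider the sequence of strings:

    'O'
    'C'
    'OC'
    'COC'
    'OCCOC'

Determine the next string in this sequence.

COCOCCOC

This is a Fibonacci-style word recurrence s(k) = s(k−2)·s(k−1): e.g. O·C = OC.
So term 6 is COC·OCCOC.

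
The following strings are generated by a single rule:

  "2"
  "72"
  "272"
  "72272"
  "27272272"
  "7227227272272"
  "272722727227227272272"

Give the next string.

7227227272272272722727227227272272

This is a Fibonacci-style word recurrence s(k) = s(k−2)·s(k−1): e.g. 2·72 = 272.
Continuing: 7227227272272 · 272722727227227272272 gives term 8.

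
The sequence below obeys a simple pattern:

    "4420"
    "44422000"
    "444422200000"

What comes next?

Each string has the form 4^{n+1} 2^{n} 0^{2n-1} (n = 1, 2, …).
Setting n = 4 gives 5, 4, 7 characters in each block.

4444422220000000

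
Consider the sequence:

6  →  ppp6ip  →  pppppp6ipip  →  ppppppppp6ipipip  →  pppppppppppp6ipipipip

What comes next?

ppppppppppppppp6ipipipipip

s(k+1) = ppp·s(k)·ip, so each term gains ppp as a prefix and ip as a suffix.
One more step from pppppppppppp6ipipipip gives the answer.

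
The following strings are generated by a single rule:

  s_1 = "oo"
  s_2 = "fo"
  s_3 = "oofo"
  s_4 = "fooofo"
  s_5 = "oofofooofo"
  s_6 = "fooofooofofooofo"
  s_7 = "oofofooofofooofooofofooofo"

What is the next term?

fooofooofofooofooofofooofofooofooofofooofo

From term 3 onward, concatenate the second-to-last term with the last: oo·fo = oofo, fo·oofo = fooofo, …
The next term joins fooofooofofooofo and oofofooofofooofooofofooofo.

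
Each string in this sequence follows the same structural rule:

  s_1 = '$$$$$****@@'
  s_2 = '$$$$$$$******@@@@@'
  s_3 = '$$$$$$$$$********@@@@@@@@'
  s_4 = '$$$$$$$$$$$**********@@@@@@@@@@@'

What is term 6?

Term n consists of 2n+3 $'s, followed by 2n+2 *'s, followed by 3n-1 @'s (n = 1, 2, …).
For term 6, n = 6, so the run lengths are 15, 14, 17.

$$$$$$$$$$$$$$$**************@@@@@@@@@@@@@@@@@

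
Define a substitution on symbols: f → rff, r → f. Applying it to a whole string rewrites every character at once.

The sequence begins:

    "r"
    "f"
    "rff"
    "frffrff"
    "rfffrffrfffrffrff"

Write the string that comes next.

Rewriting the 17 symbols of rfffrffrfffrffrff one by one yields f rff rff rff f rff rff f rff rff rff f rff rff f rff rff; concatenated:

frffrffrfffrffrfffrffrffrfffrffrfffrffrff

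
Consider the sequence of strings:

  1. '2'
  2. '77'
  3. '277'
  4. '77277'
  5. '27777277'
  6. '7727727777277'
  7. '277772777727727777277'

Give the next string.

7727727777277277772777727727777277

Each term (from the third on) is the two preceding terms concatenated in order: term 3 = 2·77 = 277.
The next term joins 7727727777277 and 277772777727727777277.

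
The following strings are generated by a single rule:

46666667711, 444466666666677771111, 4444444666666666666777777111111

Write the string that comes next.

44444444446666666666666667777777711111111

The n-th term is 3n-2 4's then 3n+3 6's then 2n 7's then 2n 1's (n = 1, 2, …).
At n = 4 the blocks have lengths 10, 15, 8, 8.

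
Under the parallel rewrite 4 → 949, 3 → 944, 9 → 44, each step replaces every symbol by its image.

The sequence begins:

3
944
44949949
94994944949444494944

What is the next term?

Applying the rule to each of the 20 symbols of 94994944949444494944 gives the pieces 44 949 44 44 949 44 949 949 44 949 44 949 949 949 949 44 949 44 949 949, which concatenate to the answer.

4494944449494494994944949449499499499494494944949949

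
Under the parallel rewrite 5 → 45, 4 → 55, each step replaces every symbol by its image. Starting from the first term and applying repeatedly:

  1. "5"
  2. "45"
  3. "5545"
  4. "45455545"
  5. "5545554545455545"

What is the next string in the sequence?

45455545454555455545554545455545

φ(5545554545455545) expands symbol-by-symbol to 45 45 55 45 45 45 55 45 55 45 55 45 45 45 55 45; joining the 16 pieces gives the next term.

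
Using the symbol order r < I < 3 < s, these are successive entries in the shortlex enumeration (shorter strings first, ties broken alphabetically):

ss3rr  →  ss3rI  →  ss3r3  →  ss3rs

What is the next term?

ss3Ir

Treat ss3rs as a base-4 numeral over the given alphabet and add one, carrying through any trailing s's.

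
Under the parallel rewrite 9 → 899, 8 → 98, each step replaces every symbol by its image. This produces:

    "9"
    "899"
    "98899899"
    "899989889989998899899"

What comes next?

Rewriting the 21 symbols of 899989889989998899899 one by one yields 98 899 899 899 98 899 98 98 899 899 98 899 899 899 98 98 899 899 98 899 899; concatenated:

9889989989998899989889989998899899899989889989998899899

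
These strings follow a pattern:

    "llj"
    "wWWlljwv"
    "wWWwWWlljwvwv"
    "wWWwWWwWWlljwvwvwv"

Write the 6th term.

Each term wraps the previous one in wWW on the left and wv on the right.
From wWWwWWwWWlljwvwvwv, 2 further steps: wWWwWWwWWlljwvwvwv → wWWwWWwWWwWWlljwvwvwvwv → (answer).

wWWwWWwWWwWWwWWlljwvwvwvwvwv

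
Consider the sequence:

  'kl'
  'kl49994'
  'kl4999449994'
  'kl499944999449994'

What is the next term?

The strings grow by a fixed suffix 49994 each time.
One more step from kl499944999449994 gives the answer.

kl49994499944999449994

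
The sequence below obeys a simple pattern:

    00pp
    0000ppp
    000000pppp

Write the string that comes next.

Reading off run lengths: 0 runs 2, 4, 6; p runs 2, 3, 4 — each is linear in n (n = 1, 2, …).
For the next term, n = 4, so the run lengths are 8, 5.

00000000ppppp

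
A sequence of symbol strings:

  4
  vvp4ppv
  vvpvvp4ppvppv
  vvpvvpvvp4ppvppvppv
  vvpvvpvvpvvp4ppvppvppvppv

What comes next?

Each term wraps the previous one in vvp on the left and ppv on the right.
Applying this once more to vvpvvpvvpvvp4ppvppvppvppv:

vvpvvpvvpvvpvvp4ppvppvppvppvppv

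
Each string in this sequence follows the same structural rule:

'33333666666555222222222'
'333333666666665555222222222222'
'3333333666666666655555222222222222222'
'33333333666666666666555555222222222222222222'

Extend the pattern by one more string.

333333333666666666666665555555222222222222222222222

Each string has the form 3^{n+2} 6^{2n} 5^{n} 2^{3n}, where the shown terms are n = 3, 4, 5, 6.
Setting n = 7 gives 9, 14, 7, 21 characters in each block.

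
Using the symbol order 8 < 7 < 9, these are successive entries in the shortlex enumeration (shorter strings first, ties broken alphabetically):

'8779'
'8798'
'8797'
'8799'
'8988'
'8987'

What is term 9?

8977

Continuing the enumeration 3 steps past 8987: 8987 → 8989 → 8978 → (answer).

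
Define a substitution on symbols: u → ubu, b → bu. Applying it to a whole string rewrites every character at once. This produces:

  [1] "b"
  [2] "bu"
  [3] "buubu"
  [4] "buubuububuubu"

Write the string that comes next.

Applying the rule to each of the 13 symbols of buubuububuubu gives the pieces bu ubu ubu bu ubu ubu bu ubu bu ubu ubu bu ubu, which concatenate to the answer.

buubuububuubuububuububuubuububuubu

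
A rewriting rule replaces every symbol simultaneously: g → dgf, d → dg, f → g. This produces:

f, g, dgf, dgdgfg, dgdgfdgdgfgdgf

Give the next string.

dgdgfdgdgfgdgdgfdgdgfgdgfdgdgfg

φ(dgdgfdgdgfgdgf) expands symbol-by-symbol to dg dgf dg dgf g dg dgf dg dgf g dgf dg dgf g; joining the 14 pieces gives the next term.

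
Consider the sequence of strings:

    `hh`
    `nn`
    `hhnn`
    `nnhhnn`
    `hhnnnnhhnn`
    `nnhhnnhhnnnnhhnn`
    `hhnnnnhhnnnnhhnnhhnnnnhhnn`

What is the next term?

nnhhnnhhnnnnhhnnhhnnnnhhnnnnhhnnhhnnnnhhnn

Each term (from the third on) is the two preceding terms concatenated in order: term 3 = hh·nn = hhnn.
Continuing: nnhhnnhhnnnnhhnn · hhnnnnhhnnnnhhnnhhnnnnhhnn gives term 8.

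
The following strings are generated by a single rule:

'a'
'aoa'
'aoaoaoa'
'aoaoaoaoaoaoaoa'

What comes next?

s(k+1) = s(k)·o·s(k) — each term doubles the last with 'o' between the halves.
So the next term is two copies of aoaoaoaoaoaoaoa with 'o' between the halves.

aoaoaoaoaoaoaoaoaoaoaoaoaoaoaoa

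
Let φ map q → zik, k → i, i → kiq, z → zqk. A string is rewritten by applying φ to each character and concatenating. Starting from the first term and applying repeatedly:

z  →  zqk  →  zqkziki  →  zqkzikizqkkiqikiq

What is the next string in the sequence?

Replace each of the 17 characters of zqkzikizqkkiqikiq in place — zqk zik i zqk kiq i kiq zqk zik i i kiq zik kiq i kiq zik — and concatenate.

zqkzikizqkkiqikiqzqkzikiikiqzikkiqikiqzik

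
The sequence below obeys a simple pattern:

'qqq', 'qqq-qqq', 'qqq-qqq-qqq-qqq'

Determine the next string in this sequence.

qqq-qqq-qqq-qqq-qqq-qqq-qqq-qqq

s(k+1) = s(k)·-·s(k) — each term doubles the last with '-' between the halves.
One more doubling of qqq-qqq-qqq-qqq gives the answer.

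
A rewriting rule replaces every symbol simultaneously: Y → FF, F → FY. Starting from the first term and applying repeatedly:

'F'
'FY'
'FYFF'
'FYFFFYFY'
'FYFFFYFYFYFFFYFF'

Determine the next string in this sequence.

φ(FYFFFYFYFYFFFYFF) expands symbol-by-symbol to FY FF FY FY FY FF FY FF FY FF FY FY FY FF FY FY; joining the 16 pieces gives the next term.

FYFFFYFYFYFFFYFFFYFFFYFYFYFFFYFY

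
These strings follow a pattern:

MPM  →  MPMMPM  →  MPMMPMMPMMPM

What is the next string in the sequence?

Each string is two copies of the previous one concatenated.
One more doubling of MPMMPMMPMMPM gives the answer.

MPMMPMMPMMPMMPMMPMMPMMPM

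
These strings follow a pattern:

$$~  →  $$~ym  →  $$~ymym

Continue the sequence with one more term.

$$~ymymym

Each term is the previous one with ym appended.
One more step from $$~ymym gives the answer.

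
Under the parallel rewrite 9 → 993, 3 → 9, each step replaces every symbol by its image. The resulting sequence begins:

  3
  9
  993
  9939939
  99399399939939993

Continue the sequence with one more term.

99399399939939993993993999399399939939939

Applying the rule to each of the 17 symbols of 99399399939939993 gives the pieces 993 993 9 993 993 9 993 993 993 9 993 993 9 993 993 993 9, which concatenate to the answer.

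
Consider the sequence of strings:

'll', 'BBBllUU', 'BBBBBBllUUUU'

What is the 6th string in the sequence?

BBBBBBBBBBBBBBBllUUUUUUUUUU

Every step adds BBB to the front and UU to the end of the previous string.
From BBBBBBllUUUU, 3 further steps: BBBBBBllUUUU → BBBBBBBBBllUUUUUU → BBBBBBBBBBBBllUUUUUUUU → (answer).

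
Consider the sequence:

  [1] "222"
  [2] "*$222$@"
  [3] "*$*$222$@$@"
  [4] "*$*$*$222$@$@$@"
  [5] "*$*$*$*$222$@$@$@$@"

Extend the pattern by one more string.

Every step adds *$ to the front and $@ to the end of the previous string.
So the next term is *$·*$*$*$*$222$@$@$@$@·$@.

*$*$*$*$*$222$@$@$@$@$@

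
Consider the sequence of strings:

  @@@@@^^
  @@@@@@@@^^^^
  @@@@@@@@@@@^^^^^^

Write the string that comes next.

Reading off run lengths: @ runs 5, 8, 11; ^ runs 2, 4, 6 — each is linear in n (n = 1, 2, …).
Setting n = 4 gives 14, 8 characters in each block.

@@@@@@@@@@@@@@^^^^^^^^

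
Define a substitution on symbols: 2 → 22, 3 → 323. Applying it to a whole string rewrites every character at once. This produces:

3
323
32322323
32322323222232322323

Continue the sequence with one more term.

Applying the rule to each of the 20 symbols of 32322323222232322323 gives the pieces 323 22 323 22 22 323 22 323 22 22 22 22 323 22 323 22 22 323 22 323, which concatenate to the answer.

323223232222323223232222222232322323222232322323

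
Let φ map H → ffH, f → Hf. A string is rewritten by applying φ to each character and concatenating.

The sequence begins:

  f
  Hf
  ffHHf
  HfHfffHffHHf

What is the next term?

ffHHfffHHfHfHfffHHfHfffHffHHf

Apply φ to HfHfffHffHHf symbol by symbol: H→ffH, f→Hf, H→ffH, f→Hf, f→Hf, f→Hf, H→ffH, f→Hf, f→Hf, H→ffH, H→ffH, f→Hf; joined: ffH Hf ffH Hf Hf Hf ffH Hf Hf ffH ffH Hf.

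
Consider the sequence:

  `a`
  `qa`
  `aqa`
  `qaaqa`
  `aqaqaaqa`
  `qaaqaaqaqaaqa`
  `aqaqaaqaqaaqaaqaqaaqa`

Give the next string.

This is a Fibonacci-style word recurrence s(k) = s(k−2)·s(k−1): e.g. a·qa = aqa.
Continuing: qaaqaaqaqaaqa · aqaqaaqaqaaqaaqaqaaqa gives term 8.

qaaqaaqaqaaqaaqaqaaqaqaaqaaqaqaaqa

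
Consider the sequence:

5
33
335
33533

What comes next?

This is a Fibonacci-style word recurrence s(k) = s(k−1)·s(k−2): e.g. 33·5 = 335.
So term 5 is 33533·335.

33533335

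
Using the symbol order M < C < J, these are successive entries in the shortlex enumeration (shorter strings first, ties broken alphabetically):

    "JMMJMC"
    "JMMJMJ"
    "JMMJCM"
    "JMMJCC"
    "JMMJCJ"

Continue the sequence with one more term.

Find the rightmost character of JMMJCJ below J, bump it to the next letter, and reset everything to its right to M.

JMMJJM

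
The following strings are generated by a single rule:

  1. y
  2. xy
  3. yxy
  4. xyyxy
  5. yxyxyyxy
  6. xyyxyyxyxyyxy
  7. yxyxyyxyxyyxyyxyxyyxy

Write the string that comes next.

xyyxyyxyxyyxyyxyxyyxyxyyxyyxyxyyxy

Each term (from the third on) is the two preceding terms concatenated in order: term 3 = y·xy = yxy.
So term 8 is xyyxyyxyxyyxy·yxyxyyxyxyyxyyxyxyyxy.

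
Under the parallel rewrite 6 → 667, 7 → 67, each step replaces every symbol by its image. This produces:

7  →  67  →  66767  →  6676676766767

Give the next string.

Applying the rule to each of the 13 symbols of 6676676766767 gives the pieces 667 667 67 667 667 67 667 67 667 667 67 667 67, which concatenate to the answer.

6676676766766767667676676676766767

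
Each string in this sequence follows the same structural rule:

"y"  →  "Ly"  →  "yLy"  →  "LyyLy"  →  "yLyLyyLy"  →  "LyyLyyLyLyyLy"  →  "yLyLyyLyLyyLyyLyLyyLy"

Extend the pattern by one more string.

LyyLyyLyLyyLyyLyLyyLyLyyLyyLyLyyLy

From term 3 onward, concatenate the second-to-last term with the last: y·Ly = yLy, Ly·yLy = LyyLy, …
The next term joins LyyLyyLyLyyLy and yLyLyyLyLyyLyyLyLyyLy.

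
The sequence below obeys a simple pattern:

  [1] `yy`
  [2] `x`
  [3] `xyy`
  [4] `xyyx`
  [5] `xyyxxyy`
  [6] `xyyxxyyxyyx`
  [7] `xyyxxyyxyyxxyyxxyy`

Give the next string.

Each term (from the third on) is the previous term followed by the one before it: term 3 = x·yy = xyy.
Continuing: xyyxxyyxyyxxyyxxyy · xyyxxyyxyyx gives term 8.

xyyxxyyxyyxxyyxxyyxyyxxyyxyyx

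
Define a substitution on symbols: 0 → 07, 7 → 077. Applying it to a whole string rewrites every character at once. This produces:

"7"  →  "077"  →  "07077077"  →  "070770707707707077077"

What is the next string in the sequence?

0707707077077070770707707707077077070770707707707077077

Applying the rule to each of the 21 symbols of 070770707707707077077 gives the pieces 07 077 07 077 077 07 077 07 077 077 07 077 077 07 077 07 077 077 07 077 077, which concatenate to the answer.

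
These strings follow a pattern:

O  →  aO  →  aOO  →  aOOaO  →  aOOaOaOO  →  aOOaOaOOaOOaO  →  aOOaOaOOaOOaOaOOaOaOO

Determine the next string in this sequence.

Each term (from the third on) is the previous term followed by the one before it: term 3 = aO·O = aOO.
Continuing: aOOaOaOOaOOaOaOOaOaOO · aOOaOaOOaOOaO gives term 8.

aOOaOaOOaOOaOaOOaOaOOaOOaOaOOaOOaO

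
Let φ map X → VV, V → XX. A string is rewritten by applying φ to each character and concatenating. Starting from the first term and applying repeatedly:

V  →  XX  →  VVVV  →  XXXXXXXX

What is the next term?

VVVVVVVVVVVVVVVV

Rewriting each symbol of XXXXXXXX: X→VV, X→VV, X→VV, X→VV, X→VV, X→VV, X→VV, X→VV, which concatenates to VV VV VV VV VV VV VV VV.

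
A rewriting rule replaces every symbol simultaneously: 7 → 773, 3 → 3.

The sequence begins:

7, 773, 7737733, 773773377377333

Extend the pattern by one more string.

Rewriting the 15 symbols of 773773377377333 one by one yields 773 773 3 773 773 3 3 773 773 3 773 773 3 3 3; concatenated:

7737733773773337737733773773333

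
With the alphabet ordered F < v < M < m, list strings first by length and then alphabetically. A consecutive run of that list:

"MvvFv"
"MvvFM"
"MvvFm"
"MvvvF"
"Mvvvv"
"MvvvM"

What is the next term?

The successor of MvvvM increments the rightmost position that isn't already m and resets every position after it to F.

Mvvvm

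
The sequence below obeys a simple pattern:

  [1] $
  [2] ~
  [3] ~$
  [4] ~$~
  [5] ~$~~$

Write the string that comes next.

~$~~$~$~

This is a Fibonacci-style word recurrence s(k) = s(k−1)·s(k−2): e.g. ~·$ = ~$.
Continuing: ~$~~$ · ~$~ gives term 6.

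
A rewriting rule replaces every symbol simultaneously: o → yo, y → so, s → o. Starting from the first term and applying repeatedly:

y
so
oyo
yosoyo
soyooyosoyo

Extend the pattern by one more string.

Apply φ to soyooyosoyo symbol by symbol: s→o, o→yo, y→so, o→yo, o→yo, y→so, o→yo, s→o, o→yo, y→so, o→yo; joined: o yo so yo yo so yo o yo so yo.

oyosoyoyosoyooyosoyo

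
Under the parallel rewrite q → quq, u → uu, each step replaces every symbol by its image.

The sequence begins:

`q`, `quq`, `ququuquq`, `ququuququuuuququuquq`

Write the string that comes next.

ququuququuuuququuququuuuuuuuququuququuuuququuquq

Applying the rule to each of the 20 symbols of ququuququuuuququuquq gives the pieces quq uu quq uu uu quq uu quq uu uu uu uu quq uu quq uu uu quq uu quq, which concatenate to the answer.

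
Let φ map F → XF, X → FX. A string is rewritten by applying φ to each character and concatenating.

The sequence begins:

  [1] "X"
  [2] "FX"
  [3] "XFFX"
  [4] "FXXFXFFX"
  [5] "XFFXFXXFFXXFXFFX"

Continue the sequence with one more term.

Applying the rule to each of the 16 symbols of XFFXFXXFFXXFXFFX gives the pieces FX XF XF FX XF FX FX XF XF FX FX XF FX XF XF FX, which concatenate to the answer.

FXXFXFFXXFFXFXXFXFFXFXXFFXXFXFFX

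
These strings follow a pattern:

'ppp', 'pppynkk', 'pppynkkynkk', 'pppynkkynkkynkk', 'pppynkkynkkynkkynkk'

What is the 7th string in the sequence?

pppynkkynkkynkkynkkynkkynkk

Every step adds ynkk to the end: s(k+1) = s(k)·ynkk.
From pppynkkynkkynkkynkk, 2 further steps: pppynkkynkkynkkynkk → pppynkkynkkynkkynkkynkk → (answer).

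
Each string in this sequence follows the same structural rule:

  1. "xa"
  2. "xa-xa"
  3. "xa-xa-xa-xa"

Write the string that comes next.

Every step duplicates the string with '-' between the halves.
Doubling xa-xa-xa-xa with '-' between the halves:

xa-xa-xa-xa-xa-xa-xa-xa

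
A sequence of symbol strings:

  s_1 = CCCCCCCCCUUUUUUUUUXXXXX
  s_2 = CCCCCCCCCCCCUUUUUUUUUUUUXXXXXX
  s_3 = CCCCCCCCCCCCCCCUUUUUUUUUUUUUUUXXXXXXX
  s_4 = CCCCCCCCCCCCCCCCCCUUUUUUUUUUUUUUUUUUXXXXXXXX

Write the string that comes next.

Term n consists of 3n+3 C's, followed by 3n+3 U's, followed by n+3 X's, where the shown terms are n = 2, 3, 4, 5.
Setting n = 6 gives 21, 21, 9 characters in each block.

CCCCCCCCCCCCCCCCCCCCCUUUUUUUUUUUUUUUUUUUUUXXXXXXXXX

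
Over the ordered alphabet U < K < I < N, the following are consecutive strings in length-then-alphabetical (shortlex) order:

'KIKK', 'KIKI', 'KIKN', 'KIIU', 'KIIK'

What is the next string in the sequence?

Find the rightmost character of KIIK below N, bump it to the next letter, and reset everything to its right to U.

KIII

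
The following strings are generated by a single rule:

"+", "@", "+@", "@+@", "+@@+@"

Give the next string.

Each term (from the third on) is the two preceding terms concatenated in order: term 3 = +·@ = +@.
The next term joins @+@ and +@@+@.

@+@+@@+@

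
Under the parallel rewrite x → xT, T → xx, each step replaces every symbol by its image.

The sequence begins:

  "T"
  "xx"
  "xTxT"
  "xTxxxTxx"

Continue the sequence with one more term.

Apply φ to xTxxxTxx symbol by symbol: x→xT, T→xx, x→xT, x→xT, x→xT, T→xx, x→xT, x→xT; joined: xT xx xT xT xT xx xT xT.

xTxxxTxTxTxxxTxT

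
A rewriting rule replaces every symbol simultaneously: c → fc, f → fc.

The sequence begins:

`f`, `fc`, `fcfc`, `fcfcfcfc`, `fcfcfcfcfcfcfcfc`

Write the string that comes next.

fcfcfcfcfcfcfcfcfcfcfcfcfcfcfcfc

φ(fcfcfcfcfcfcfcfc) expands symbol-by-symbol to fc fc fc fc fc fc fc fc fc fc fc fc fc fc fc fc; joining the 16 pieces gives the next term.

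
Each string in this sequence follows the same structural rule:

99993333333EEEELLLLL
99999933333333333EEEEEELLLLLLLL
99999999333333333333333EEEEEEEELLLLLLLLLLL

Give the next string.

The n-th term is 2n+2 9's then 4n+3 3's then 2n+2 E's then 3n+2 L's (n = 1, 2, …).
For the next term, n = 4, so the run lengths are 10, 19, 10, 14.

99999999993333333333333333333EEEEEEEEEELLLLLLLLLLLLLL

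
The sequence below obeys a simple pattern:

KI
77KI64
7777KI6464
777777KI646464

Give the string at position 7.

s(k+1) = 77·s(k)·64, so each term gains 77 as a prefix and 64 as a suffix.
From 777777KI646464, 3 further steps: 777777KI646464 → 77777777KI64646464 → 7777777777KI6464646464 → (answer).

777777777777KI646464646464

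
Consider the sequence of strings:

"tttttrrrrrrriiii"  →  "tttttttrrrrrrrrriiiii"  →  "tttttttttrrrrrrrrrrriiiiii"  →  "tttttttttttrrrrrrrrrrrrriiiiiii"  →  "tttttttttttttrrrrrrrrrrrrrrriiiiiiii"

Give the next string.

tttttttttttttttrrrrrrrrrrrrrrrrriiiiiiiii

Each string has the form t^{2n-1} r^{2n+1} i^{n+1}, where the shown terms are n = 3, 4, 5, 6, 7.
At n = 8 the blocks have lengths 15, 17, 9.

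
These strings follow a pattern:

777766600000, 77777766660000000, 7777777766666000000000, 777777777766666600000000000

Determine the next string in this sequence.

77777777777766666660000000000000

Each string has the form 7^{2n} 6^{n+1} 0^{2n+1}, where the shown terms are n = 2, 3, 4, 5.
Setting n = 6 gives 12, 7, 13 characters in each block.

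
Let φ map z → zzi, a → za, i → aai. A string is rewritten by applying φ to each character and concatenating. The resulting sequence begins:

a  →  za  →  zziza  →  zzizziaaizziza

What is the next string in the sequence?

Replace each of the 14 characters of zzizziaaizziza in place — zzi zzi aai zzi zzi aai za za aai zzi zzi aai zzi za — and concatenate.

zzizziaaizzizziaaizazaaaizzizziaaizziza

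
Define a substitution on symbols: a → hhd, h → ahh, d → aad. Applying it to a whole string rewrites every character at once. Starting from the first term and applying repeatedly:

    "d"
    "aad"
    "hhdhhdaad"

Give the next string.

ahhahhaadahhahhaadhhdhhdaad

Apply φ to hhdhhdaad symbol by symbol: h→ahh, h→ahh, d→aad, h→ahh, h→ahh, d→aad, a→hhd, a→hhd, d→aad; joined: ahh ahh aad ahh ahh aad hhd hhd aad.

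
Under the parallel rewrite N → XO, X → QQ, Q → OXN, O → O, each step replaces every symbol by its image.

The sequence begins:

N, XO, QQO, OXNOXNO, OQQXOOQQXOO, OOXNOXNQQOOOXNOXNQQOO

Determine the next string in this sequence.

OOQQXOOQQXOOXNOXNOOOQQXOOQQXOOXNOXNOO

Applying the rule to each of the 21 symbols of OOXNOXNQQOOOXNOXNQQOO gives the pieces O O QQ XO O QQ XO OXN OXN O O O QQ XO O QQ XO OXN OXN O O, which concatenate to the answer.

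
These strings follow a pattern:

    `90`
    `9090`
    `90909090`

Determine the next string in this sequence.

9090909090909090

s(k+1) = s(k)·s(k) — each term doubles the last.
One more doubling of 90909090 gives the answer.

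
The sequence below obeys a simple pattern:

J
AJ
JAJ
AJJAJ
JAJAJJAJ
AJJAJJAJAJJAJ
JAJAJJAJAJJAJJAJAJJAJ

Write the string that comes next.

AJJAJJAJAJJAJJAJAJJAJAJJAJJAJAJJAJ

This is a Fibonacci-style word recurrence s(k) = s(k−2)·s(k−1): e.g. J·AJ = JAJ.
The next term joins AJJAJJAJAJJAJ and JAJAJJAJAJJAJJAJAJJAJ.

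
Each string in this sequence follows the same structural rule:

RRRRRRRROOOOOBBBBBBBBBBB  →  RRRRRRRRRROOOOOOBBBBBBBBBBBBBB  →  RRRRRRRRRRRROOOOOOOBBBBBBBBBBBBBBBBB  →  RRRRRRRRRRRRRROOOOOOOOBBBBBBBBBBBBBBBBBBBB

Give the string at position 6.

RRRRRRRRRRRRRRRRRROOOOOOOOOOBBBBBBBBBBBBBBBBBBBBBBBBBB

The n-th term is 2n+2 R's then n+2 O's then 3n+2 B's, where the shown terms are n = 3, 4, 5, 6.
Setting n = 8 gives 18, 10, 26 characters in each block.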